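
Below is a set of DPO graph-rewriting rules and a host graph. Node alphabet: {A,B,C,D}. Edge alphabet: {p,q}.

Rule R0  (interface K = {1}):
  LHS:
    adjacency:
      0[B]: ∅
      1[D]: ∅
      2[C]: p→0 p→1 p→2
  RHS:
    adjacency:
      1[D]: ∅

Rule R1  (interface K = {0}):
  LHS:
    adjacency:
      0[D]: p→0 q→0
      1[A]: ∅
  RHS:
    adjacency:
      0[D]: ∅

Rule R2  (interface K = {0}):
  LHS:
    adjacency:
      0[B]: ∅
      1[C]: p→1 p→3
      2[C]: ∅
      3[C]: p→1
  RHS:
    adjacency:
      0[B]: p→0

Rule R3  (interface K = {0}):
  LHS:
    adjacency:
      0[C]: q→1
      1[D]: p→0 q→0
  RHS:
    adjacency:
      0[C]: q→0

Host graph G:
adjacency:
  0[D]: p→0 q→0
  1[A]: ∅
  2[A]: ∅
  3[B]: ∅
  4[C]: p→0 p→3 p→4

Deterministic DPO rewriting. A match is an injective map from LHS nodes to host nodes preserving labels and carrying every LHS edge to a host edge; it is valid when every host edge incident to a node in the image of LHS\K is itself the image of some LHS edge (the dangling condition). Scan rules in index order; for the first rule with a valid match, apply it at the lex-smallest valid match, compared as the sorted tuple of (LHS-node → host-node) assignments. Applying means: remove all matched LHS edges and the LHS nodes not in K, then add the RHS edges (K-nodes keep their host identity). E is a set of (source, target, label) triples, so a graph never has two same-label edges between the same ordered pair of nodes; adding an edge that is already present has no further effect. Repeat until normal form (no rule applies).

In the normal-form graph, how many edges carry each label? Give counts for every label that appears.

start.  V:5 E:5  edges: 0-p->0 0-q->0 4-p->0 4-p->3 4-p->4
1. fire R0 via {0↦3, 1↦0, 2↦4}  →  V:3 E:2  edges: 0-p->0 0-q->0
2. fire R1 via {0↦0, 1↦1}  →  V:2 E:0  edges: ∅
halt: no rule applies after step 2
NF edges: []

Answer: (no edges)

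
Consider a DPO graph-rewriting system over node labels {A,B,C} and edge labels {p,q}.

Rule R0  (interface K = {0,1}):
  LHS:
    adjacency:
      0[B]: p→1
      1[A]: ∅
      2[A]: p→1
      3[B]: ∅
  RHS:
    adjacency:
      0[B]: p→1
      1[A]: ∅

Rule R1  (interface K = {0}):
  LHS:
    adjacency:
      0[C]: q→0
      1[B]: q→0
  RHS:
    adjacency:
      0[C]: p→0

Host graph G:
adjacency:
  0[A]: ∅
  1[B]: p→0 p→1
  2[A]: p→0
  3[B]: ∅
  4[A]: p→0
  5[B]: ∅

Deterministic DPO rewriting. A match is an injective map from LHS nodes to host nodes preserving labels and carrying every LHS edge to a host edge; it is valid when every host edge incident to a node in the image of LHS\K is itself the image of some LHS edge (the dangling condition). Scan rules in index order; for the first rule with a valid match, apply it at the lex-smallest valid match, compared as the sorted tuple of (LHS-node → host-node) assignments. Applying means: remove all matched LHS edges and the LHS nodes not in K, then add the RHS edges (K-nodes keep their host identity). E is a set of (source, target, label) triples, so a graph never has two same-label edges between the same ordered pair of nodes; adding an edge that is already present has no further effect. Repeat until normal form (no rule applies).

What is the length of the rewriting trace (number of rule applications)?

Answer: 2

Rewrite trace:
[0] host  ⇒  6 nodes, 4 edges  {1-p->0 1-p->1 2-p->0 4-p->0}
[1] R0 @ {0↦1, 1↦0, 2↦2, 3↦3}  ⇒  4 nodes, 3 edges  {1-p->0 1-p->1 4-p->0}
[2] R0 @ {0↦1, 1↦0, 2↦4, 3↦5}  ⇒  2 nodes, 2 edges  {1-p->0 1-p->1}
halt: no rule applies after step 2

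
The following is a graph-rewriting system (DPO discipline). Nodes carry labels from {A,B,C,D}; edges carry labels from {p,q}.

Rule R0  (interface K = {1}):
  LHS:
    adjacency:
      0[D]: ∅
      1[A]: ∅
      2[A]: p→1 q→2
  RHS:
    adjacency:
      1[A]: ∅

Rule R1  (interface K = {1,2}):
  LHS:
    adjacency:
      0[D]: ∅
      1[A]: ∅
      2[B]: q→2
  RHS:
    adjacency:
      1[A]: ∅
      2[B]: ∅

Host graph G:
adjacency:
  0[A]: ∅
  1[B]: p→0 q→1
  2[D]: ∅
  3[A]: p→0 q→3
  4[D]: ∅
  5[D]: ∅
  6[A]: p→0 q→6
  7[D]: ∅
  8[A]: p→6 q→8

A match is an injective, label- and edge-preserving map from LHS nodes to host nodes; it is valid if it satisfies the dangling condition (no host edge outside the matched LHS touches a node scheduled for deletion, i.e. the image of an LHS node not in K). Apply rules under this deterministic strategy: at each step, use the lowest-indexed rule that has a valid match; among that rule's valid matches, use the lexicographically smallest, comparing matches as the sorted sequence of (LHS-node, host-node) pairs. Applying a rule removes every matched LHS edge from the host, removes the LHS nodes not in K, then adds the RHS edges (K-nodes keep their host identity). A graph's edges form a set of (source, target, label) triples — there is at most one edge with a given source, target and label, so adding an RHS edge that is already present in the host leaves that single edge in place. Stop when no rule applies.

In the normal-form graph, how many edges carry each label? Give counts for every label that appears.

[0] host  ⇒  9 nodes, 8 edges  {1-p->0 1-q->1 3-p->0 3-q->3 6-p->0 6-q->6 8-p->6 8-q->8}
[1] R0 @ {0↦2, 1↦0, 2↦3}  ⇒  7 nodes, 6 edges  {1-p->0 1-q->1 6-p->0 6-q->6 8-p->6 8-q->8}
[2] R0 @ {0↦4, 1↦6, 2↦8}  ⇒  5 nodes, 4 edges  {1-p->0 1-q->1 6-p->0 6-q->6}
[3] R0 @ {0↦5, 1↦0, 2↦6}  ⇒  3 nodes, 2 edges  {1-p->0 1-q->1}
[4] R1 @ {0↦7, 1↦0, 2↦1}  ⇒  2 nodes, 1 edges  {1-p->0}
final graph: no rule applies after step 4
NF edges: [(1, 0, 'p')]

Answer: p:1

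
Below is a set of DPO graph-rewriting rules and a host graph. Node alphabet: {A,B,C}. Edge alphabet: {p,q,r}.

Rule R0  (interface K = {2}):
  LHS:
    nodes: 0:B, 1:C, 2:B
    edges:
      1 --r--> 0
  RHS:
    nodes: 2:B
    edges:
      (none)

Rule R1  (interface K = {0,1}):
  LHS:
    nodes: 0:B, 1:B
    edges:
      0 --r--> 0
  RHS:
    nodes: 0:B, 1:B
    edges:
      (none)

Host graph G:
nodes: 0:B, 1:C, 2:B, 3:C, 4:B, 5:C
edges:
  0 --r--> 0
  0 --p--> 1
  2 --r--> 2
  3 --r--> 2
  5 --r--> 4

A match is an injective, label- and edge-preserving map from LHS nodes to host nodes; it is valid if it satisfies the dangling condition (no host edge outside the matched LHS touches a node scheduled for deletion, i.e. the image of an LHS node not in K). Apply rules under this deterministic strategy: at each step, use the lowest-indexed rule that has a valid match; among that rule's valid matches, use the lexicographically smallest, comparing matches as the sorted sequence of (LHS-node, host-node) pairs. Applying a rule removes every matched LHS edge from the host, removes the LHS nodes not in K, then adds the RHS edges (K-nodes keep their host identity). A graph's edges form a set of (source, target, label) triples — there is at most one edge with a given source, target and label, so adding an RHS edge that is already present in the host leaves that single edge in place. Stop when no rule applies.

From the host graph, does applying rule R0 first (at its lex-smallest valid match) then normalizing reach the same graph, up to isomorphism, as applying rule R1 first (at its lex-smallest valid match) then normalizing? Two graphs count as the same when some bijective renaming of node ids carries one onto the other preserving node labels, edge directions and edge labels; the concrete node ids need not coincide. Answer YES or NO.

Answer: YES

Steps:
branch R0-first: apply at {0↦4, 1↦5, 2↦0} → |E|=4, then 3 more step(s) → NF |V|=2 |E|=1 V={0:B, 1:C} E=0-p->1
branch R1-first: apply at {0↦0, 1↦2} → |E|=4, then 3 more step(s) → NF |V|=2 |E|=1 V={0:B, 1:C} E=0-p->1
graphs isomorphic (equal up to label-preserving node renaming)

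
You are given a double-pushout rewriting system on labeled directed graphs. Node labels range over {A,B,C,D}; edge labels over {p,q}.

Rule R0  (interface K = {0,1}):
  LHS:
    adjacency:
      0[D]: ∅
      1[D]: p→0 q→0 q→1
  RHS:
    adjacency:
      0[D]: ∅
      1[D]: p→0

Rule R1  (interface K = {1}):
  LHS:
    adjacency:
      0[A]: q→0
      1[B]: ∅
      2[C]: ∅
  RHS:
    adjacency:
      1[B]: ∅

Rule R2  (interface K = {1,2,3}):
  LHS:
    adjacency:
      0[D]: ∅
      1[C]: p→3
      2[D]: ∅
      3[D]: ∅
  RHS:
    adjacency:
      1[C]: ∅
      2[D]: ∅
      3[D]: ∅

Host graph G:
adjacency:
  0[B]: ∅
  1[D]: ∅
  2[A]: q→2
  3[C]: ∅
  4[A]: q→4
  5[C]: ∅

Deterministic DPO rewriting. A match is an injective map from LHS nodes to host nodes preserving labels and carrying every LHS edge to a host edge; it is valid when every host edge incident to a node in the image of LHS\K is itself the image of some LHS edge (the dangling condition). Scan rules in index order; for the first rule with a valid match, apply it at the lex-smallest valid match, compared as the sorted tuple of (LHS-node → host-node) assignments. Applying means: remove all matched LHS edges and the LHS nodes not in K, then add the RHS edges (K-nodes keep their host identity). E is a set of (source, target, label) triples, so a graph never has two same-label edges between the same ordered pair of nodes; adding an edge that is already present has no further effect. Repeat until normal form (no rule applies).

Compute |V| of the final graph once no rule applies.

initial: |V|=6 |E|=2  E = 2-q->2 4-q->4
step 1: apply R1 at {0↦2, 1↦0, 2↦3}  → |V|=4 |E|=1  E = 4-q->4
step 2: apply R1 at {0↦4, 1↦0, 2↦5}  → |V|=2 |E|=0  E = ∅
normal form: no rule applies after step 2
NF nodes: {0:B, 1:D}

Answer: 2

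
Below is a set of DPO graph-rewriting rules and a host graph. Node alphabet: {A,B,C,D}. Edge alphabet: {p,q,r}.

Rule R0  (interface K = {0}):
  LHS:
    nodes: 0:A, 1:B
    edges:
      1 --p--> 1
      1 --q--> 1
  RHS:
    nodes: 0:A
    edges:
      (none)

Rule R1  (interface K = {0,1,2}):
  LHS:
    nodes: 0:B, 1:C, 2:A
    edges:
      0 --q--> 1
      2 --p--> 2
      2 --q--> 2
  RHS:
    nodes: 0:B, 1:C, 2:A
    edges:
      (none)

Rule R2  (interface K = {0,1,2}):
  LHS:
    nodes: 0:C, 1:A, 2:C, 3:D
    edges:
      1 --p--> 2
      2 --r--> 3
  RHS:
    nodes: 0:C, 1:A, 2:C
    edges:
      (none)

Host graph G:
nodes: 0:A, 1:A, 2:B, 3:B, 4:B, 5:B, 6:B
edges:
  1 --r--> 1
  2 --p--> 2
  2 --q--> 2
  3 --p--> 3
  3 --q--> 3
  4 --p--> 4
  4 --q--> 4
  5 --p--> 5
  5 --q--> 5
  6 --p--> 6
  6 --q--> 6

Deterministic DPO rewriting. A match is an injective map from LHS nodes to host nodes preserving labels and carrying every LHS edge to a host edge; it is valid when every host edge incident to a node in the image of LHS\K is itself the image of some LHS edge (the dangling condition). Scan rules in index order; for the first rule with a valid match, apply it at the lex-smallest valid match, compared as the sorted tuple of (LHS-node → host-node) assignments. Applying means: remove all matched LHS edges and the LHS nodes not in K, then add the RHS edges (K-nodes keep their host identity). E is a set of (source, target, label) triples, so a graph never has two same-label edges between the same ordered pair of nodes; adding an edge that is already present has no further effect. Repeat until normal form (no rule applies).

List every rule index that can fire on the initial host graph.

Answer: [R0]

Rewrite trace:
R0: 10 valid matches — {0↦0, 1↦2}, {0↦0, 1↦3}, {0↦0, 1↦4} (+7 more)
R1: no valid match — LHS pattern not found
R2: no valid match — LHS pattern not found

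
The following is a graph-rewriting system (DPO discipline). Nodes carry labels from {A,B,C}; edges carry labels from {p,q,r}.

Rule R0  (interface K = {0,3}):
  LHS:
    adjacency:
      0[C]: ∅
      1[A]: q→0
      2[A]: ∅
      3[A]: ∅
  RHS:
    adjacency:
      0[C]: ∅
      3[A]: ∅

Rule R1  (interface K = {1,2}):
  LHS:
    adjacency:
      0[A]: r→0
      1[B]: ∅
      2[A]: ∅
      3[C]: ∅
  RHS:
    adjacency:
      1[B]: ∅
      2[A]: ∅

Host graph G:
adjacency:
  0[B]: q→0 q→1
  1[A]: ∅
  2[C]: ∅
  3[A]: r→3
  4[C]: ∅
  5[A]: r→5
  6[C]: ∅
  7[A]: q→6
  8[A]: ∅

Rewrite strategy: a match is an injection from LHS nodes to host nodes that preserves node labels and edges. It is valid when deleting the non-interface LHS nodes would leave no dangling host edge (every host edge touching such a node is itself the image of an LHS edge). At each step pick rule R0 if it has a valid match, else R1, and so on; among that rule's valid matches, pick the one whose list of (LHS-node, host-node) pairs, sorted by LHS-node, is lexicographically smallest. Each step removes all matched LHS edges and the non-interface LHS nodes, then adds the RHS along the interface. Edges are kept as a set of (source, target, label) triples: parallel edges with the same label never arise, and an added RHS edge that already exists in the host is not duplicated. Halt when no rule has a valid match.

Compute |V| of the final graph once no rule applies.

start.  V:9 E:5  edges: 0-q->0 0-q->1 3-r->3 5-r->5 7-q->6
1. fire R0 via {0↦6, 1↦7, 2↦8, 3↦1}  →  V:7 E:4  edges: 0-q->0 0-q->1 3-r->3 5-r->5
2. fire R1 via {0↦3, 1↦0, 2↦1, 3↦2}  →  V:5 E:3  edges: 0-q->0 0-q->1 5-r->5
3. fire R1 via {0↦5, 1↦0, 2↦1, 3↦4}  →  V:3 E:2  edges: 0-q->0 0-q->1
halt: no rule applies after step 3
NF nodes: {0:B, 1:A, 6:C}

Answer: 3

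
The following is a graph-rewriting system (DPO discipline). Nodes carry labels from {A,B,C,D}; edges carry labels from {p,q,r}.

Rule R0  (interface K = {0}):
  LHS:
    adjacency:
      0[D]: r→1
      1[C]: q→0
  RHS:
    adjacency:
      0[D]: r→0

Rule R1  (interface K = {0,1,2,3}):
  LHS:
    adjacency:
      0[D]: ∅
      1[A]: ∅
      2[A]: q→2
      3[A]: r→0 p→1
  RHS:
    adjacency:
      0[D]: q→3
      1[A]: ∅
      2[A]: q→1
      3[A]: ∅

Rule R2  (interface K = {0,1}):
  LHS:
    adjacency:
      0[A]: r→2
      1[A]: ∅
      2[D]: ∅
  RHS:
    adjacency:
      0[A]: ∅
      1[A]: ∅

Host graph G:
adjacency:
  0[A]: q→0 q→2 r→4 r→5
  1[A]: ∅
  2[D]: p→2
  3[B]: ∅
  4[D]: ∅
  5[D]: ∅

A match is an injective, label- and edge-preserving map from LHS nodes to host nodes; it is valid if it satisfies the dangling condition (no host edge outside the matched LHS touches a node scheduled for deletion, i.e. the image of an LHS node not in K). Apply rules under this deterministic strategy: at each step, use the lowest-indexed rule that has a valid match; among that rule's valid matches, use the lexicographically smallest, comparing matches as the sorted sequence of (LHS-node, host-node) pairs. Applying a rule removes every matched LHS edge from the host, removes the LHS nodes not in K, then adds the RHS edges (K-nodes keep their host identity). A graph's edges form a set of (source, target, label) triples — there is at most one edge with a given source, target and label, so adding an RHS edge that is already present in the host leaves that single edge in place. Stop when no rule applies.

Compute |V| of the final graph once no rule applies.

[0] host  ⇒  6 nodes, 5 edges  {0-q->0 0-q->2 0-r->4 0-r->5 2-p->2}
[1] R2 @ {0↦0, 1↦1, 2↦4}  ⇒  5 nodes, 4 edges  {0-q->0 0-q->2 0-r->5 2-p->2}
[2] R2 @ {0↦0, 1↦1, 2↦5}  ⇒  4 nodes, 3 edges  {0-q->0 0-q->2 2-p->2}
normal form: no rule applies after step 2
NF nodes: {0:A, 1:A, 2:D, 3:B}

Answer: 4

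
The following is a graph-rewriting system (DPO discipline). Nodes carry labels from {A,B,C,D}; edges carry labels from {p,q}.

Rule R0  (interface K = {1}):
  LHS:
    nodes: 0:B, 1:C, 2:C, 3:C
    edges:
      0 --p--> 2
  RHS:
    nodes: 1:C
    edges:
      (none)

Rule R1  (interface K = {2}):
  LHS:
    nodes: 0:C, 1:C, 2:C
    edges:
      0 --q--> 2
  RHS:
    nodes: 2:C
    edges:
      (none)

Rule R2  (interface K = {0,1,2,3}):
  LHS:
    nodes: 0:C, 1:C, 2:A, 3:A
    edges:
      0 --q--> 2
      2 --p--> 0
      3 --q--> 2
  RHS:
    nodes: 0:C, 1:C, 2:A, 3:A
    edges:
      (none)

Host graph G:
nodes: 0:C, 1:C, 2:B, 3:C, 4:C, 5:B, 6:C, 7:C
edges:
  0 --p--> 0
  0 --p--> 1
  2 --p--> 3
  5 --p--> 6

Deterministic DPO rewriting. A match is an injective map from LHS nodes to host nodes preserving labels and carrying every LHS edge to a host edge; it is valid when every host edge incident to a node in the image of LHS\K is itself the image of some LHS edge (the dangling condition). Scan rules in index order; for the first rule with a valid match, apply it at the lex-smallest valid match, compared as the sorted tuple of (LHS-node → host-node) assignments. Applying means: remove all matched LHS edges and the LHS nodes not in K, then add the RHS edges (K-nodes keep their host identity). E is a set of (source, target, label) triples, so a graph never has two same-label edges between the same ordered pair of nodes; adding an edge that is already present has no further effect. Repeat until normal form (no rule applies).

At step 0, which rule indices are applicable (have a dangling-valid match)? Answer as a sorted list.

Answer: [R0]

Steps:
R0: 16 valid matches — {0↦2, 1↦0, 2↦3, 3↦4}, {0↦2, 1↦0, 2↦3, 3↦7}, {0↦2, 1↦1, 2↦3, 3↦4} (+13 more)
R1: no valid match — LHS pattern not found
R2: no valid match — LHS pattern not found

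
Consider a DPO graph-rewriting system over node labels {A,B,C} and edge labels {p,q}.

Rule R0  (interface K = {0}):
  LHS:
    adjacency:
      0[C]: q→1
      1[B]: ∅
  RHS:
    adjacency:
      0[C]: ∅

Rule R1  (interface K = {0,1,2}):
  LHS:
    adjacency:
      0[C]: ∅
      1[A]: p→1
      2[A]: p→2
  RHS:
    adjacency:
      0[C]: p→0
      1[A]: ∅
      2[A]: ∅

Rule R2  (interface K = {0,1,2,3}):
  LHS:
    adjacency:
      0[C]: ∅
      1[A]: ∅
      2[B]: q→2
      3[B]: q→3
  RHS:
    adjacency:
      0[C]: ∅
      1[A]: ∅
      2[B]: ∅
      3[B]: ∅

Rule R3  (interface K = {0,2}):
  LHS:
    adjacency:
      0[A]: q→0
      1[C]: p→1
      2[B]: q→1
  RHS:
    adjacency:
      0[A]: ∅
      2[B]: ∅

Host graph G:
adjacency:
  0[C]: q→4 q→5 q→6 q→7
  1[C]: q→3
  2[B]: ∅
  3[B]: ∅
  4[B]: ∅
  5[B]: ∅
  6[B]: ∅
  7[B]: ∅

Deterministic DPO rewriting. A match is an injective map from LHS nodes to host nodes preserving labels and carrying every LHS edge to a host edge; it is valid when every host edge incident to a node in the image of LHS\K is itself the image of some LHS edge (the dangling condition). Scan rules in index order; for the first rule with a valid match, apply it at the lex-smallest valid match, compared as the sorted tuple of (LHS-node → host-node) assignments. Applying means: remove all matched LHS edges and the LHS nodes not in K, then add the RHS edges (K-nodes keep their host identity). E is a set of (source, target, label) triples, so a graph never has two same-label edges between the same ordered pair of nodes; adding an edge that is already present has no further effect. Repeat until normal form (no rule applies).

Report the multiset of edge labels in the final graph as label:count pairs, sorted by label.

start.  V:8 E:5  edges: 0-q->4 0-q->5 0-q->6 0-q->7 1-q->3
1. fire R0 via {0↦0, 1↦4}  →  V:7 E:4  edges: 0-q->5 0-q->6 0-q->7 1-q->3
2. fire R0 via {0↦0, 1↦5}  →  V:6 E:3  edges: 0-q->6 0-q->7 1-q->3
3. fire R0 via {0↦0, 1↦6}  →  V:5 E:2  edges: 0-q->7 1-q->3
4. fire R0 via {0↦0, 1↦7}  →  V:4 E:1  edges: 1-q->3
5. fire R0 via {0↦1, 1↦3}  →  V:3 E:0  edges: ∅
final graph: no rule applies after step 5
NF edges: []

Answer: (no edges)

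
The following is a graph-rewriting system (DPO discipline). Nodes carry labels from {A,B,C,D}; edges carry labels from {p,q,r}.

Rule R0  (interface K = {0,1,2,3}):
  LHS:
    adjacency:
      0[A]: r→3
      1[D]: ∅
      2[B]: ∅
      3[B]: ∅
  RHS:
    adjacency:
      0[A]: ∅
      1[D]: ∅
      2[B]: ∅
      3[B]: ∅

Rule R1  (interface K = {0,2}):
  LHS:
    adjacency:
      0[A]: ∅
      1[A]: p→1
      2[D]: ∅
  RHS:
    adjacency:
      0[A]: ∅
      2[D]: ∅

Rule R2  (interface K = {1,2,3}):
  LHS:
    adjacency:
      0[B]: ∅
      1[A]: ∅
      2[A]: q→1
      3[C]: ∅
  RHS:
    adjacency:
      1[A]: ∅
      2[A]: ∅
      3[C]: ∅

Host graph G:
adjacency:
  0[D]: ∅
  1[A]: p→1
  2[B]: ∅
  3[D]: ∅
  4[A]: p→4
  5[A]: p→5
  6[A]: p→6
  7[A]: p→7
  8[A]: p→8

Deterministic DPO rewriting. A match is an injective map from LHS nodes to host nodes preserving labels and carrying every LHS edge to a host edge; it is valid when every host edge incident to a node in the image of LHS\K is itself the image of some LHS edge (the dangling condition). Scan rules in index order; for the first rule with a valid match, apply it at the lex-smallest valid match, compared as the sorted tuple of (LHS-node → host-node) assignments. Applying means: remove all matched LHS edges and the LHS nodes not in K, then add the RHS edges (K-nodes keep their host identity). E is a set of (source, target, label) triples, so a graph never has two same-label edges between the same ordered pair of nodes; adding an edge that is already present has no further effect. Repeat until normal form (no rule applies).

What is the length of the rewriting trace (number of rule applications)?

start.  V:9 E:6  edges: 1-p->1 4-p->4 5-p->5 6-p->6 7-p->7 8-p->8
1. fire R1 via {0↦1, 1↦4, 2↦0}  →  V:8 E:5  edges: 1-p->1 5-p->5 6-p->6 7-p->7 8-p->8
2. fire R1 via {0↦1, 1↦5, 2↦0}  →  V:7 E:4  edges: 1-p->1 6-p->6 7-p->7 8-p->8
3. fire R1 via {0↦1, 1↦6, 2↦0}  →  V:6 E:3  edges: 1-p->1 7-p->7 8-p->8
4. fire R1 via {0↦1, 1↦7, 2↦0}  →  V:5 E:2  edges: 1-p->1 8-p->8
5. fire R1 via {0↦1, 1↦8, 2↦0}  →  V:4 E:1  edges: 1-p->1
normal form: no rule applies after step 5

Answer: 5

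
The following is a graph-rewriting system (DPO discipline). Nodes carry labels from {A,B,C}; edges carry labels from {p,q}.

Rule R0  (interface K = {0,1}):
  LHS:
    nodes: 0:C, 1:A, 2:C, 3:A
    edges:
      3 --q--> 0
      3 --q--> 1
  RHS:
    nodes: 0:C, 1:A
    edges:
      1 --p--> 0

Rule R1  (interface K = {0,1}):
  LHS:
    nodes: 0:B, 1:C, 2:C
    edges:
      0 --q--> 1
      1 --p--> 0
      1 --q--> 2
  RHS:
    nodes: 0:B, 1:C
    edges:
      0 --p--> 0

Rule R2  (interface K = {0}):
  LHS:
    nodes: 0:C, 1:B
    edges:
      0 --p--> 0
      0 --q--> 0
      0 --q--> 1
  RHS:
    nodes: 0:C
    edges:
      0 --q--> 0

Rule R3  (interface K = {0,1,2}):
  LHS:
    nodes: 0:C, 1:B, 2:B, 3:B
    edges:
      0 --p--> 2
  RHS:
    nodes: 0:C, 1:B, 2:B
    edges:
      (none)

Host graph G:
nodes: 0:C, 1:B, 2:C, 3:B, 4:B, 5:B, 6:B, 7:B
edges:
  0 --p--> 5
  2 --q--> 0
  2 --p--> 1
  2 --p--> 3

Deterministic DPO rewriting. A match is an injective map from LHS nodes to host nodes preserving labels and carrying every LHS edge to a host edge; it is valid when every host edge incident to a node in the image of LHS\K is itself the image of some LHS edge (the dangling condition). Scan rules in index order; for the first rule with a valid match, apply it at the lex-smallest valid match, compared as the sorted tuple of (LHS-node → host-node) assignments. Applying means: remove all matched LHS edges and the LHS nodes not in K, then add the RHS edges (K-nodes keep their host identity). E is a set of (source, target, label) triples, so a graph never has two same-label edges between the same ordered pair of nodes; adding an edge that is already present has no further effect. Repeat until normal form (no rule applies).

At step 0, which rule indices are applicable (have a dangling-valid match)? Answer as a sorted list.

R0: no valid match — LHS pattern not found
R1: no valid match — LHS pattern not found
R2: no valid match — LHS pattern not found
R3: 36 valid matches — {0↦0, 1↦1, 2↦5, 3↦4}, {0↦0, 1↦1, 2↦5, 3↦6}, {0↦0, 1↦1, 2↦5, 3↦7} (+33 more)

Answer: [R3]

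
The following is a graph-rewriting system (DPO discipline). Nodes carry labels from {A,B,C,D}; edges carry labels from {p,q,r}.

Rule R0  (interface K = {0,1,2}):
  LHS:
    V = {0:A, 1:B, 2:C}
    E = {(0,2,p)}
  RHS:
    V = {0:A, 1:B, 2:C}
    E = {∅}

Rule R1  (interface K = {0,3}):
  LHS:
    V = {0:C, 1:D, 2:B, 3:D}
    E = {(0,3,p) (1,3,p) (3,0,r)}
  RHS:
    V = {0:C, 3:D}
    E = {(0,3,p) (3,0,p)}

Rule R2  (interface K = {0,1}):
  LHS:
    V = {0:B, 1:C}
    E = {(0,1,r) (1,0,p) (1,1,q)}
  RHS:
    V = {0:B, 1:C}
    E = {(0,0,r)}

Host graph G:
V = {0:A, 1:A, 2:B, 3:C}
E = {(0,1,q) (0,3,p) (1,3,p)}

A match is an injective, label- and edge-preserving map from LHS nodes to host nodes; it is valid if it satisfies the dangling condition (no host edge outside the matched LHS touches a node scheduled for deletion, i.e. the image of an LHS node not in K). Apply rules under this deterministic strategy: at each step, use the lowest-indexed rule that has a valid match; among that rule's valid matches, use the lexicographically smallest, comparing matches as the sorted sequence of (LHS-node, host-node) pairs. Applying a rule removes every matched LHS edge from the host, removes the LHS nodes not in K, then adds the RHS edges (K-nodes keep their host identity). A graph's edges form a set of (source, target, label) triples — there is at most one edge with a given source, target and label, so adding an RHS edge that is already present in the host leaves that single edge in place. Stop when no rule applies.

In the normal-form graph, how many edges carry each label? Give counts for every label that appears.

Answer: q:1

Derivation:
[0] host  ⇒  4 nodes, 3 edges  {0-q->1 0-p->3 1-p->3}
[1] R0 @ {0↦0, 1↦2, 2↦3}  ⇒  4 nodes, 2 edges  {0-q->1 1-p->3}
[2] R0 @ {0↦1, 1↦2, 2↦3}  ⇒  4 nodes, 1 edges  {0-q->1}
normal form: no rule applies after step 2
NF edges: [(0, 1, 'q')]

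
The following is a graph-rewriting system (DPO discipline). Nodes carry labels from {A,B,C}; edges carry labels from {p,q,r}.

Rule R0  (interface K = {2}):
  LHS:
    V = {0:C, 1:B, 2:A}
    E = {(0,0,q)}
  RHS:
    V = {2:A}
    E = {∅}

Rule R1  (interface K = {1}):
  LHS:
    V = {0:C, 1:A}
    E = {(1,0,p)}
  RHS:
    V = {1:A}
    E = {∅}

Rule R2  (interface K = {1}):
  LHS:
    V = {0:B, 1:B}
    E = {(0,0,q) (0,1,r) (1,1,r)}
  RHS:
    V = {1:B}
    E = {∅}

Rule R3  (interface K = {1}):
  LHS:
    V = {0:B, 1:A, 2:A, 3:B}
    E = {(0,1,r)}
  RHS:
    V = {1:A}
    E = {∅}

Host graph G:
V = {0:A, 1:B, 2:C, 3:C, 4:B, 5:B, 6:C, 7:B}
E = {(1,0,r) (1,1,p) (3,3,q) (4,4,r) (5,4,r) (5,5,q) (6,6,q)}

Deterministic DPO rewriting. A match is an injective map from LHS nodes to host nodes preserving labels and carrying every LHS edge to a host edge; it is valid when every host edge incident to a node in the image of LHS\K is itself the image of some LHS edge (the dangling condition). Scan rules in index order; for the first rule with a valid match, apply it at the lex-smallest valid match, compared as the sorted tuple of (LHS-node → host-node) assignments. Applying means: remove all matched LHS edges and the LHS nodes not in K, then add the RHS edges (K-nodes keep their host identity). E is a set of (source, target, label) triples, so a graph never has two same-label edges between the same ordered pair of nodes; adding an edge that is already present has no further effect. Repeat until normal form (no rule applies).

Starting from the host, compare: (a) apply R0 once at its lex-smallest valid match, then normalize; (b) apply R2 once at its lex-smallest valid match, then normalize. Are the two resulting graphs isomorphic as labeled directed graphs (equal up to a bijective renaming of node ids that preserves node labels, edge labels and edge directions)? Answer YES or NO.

Answer: YES

Derivation:
branch R0-first: apply at {0↦3, 1↦7, 2↦0} → |E|=6, then 2 more step(s) → NF |V|=3 |E|=2 V={0:A, 1:B, 2:C} E=1-r->0 1-p->1
branch R2-first: apply at {0↦5, 1↦4} → |E|=4, then 2 more step(s) → NF |V|=3 |E|=2 V={0:A, 1:B, 2:C} E=1-r->0 1-p->1
graphs isomorphic (equal up to label-preserving node renaming)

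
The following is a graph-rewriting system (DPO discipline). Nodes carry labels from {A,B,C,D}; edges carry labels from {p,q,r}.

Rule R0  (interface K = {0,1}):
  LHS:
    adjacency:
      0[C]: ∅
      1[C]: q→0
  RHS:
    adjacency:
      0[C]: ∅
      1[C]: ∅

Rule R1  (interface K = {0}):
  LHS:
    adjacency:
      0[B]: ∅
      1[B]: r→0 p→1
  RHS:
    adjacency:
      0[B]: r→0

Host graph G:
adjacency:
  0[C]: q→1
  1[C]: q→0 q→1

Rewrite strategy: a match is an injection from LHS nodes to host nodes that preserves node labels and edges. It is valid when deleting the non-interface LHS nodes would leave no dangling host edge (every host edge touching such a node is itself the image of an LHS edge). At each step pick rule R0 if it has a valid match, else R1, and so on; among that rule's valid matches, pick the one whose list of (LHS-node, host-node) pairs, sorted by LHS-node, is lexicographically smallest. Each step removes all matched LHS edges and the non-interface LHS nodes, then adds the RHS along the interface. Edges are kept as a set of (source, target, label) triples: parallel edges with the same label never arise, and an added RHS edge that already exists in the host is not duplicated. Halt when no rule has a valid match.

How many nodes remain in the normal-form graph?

Answer: 2

Derivation:
[0] host  ⇒  2 nodes, 3 edges  {0-q->1 1-q->0 1-q->1}
[1] R0 @ {0↦0, 1↦1}  ⇒  2 nodes, 2 edges  {0-q->1 1-q->1}
[2] R0 @ {0↦1, 1↦0}  ⇒  2 nodes, 1 edges  {1-q->1}
normal form: no rule applies after step 2
NF nodes: {0:C, 1:C}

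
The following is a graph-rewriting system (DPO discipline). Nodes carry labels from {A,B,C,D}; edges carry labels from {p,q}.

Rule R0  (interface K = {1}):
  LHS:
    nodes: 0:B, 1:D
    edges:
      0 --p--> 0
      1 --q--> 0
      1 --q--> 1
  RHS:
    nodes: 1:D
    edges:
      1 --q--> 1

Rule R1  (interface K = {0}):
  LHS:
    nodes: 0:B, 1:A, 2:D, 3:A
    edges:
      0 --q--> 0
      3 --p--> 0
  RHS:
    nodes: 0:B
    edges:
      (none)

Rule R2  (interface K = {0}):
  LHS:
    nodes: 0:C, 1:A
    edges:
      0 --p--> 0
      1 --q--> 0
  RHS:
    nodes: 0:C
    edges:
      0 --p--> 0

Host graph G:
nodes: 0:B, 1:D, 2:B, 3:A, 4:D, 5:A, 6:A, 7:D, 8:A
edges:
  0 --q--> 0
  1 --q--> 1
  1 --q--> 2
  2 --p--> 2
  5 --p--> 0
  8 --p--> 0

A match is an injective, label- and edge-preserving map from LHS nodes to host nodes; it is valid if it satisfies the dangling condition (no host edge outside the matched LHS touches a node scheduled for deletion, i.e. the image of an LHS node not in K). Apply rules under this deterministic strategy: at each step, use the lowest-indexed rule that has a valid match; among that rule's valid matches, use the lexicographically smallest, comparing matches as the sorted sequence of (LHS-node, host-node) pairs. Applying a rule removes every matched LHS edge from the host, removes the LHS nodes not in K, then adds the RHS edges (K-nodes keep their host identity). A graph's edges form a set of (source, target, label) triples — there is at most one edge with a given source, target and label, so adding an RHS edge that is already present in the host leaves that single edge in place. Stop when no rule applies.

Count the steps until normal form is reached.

[0] host  ⇒  9 nodes, 6 edges  {0-q->0 1-q->1 1-q->2 2-p->2 5-p->0 8-p->0}
[1] R0 @ {0↦2, 1↦1}  ⇒  8 nodes, 4 edges  {0-q->0 1-q->1 5-p->0 8-p->0}
[2] R1 @ {0↦0, 1↦3, 2↦4, 3↦5}  ⇒  5 nodes, 2 edges  {1-q->1 8-p->0}
halt: no rule applies after step 2

Answer: 2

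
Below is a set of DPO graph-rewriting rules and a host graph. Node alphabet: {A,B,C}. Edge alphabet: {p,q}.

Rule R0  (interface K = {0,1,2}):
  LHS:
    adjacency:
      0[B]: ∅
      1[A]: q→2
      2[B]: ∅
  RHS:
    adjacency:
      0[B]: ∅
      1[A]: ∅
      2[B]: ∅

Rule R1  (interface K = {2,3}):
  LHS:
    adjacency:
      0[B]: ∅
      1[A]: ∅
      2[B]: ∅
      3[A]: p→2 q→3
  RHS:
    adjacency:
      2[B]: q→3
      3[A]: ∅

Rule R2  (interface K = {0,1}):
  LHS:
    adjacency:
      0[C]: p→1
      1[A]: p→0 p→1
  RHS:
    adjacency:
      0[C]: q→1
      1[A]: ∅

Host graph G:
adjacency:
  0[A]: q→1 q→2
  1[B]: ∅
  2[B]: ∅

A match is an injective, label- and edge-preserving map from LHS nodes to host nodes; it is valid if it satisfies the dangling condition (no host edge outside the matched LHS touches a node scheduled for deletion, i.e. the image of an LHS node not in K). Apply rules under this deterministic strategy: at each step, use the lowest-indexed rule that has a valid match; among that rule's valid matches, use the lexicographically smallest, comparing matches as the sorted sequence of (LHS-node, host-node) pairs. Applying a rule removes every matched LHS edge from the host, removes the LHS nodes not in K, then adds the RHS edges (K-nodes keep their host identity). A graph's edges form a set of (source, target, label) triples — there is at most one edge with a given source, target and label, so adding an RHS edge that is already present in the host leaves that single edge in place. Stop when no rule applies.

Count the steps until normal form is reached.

Answer: 2

Rewrite trace:
[0] host  ⇒  3 nodes, 2 edges  {0-q->1 0-q->2}
[1] R0 @ {0↦1, 1↦0, 2↦2}  ⇒  3 nodes, 1 edges  {0-q->1}
[2] R0 @ {0↦2, 1↦0, 2↦1}  ⇒  3 nodes, 0 edges  {∅}
halt: no rule applies after step 2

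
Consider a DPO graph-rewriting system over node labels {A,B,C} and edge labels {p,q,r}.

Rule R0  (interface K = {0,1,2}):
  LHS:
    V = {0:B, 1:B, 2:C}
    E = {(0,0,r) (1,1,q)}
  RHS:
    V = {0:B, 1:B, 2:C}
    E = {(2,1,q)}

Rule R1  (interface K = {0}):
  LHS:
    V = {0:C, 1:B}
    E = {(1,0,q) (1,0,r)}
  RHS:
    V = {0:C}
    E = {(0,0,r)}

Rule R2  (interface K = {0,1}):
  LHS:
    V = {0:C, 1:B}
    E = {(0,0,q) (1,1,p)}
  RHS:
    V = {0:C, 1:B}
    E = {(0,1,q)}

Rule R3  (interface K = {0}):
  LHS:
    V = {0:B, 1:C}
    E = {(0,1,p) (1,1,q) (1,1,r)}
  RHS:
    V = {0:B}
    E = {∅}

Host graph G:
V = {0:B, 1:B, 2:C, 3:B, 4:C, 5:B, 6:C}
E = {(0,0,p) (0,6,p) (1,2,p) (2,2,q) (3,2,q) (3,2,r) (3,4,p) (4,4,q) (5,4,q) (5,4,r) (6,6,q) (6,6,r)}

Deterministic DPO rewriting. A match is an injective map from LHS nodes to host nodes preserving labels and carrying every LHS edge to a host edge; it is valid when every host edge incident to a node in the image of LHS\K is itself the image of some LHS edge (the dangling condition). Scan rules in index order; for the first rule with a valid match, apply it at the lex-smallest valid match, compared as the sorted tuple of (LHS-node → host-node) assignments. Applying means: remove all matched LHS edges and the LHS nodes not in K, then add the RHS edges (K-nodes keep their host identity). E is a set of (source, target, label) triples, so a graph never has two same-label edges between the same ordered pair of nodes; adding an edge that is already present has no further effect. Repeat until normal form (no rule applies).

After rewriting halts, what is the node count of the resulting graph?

Answer: 3

Derivation:
start.  V:7 E:12  edges: 0-p->0 0-p->6 1-p->2 2-q->2 3-q->2 3-r->2 3-p->4 4-q->4 5-q->4 5-r->4 6-q->6 6-r->6
1. fire R1 via {0↦4, 1↦5}  →  V:6 E:11  edges: 0-p->0 0-p->6 1-p->2 2-q->2 3-q->2 3-r->2 3-p->4 4-q->4 4-r->4 6-q->6 6-r->6
2. fire R2 via {0↦2, 1↦0}  →  V:6 E:10  edges: 0-p->6 1-p->2 2-q->0 3-q->2 3-r->2 3-p->4 4-q->4 4-r->4 6-q->6 6-r->6
3. fire R3 via {0↦0, 1↦6}  →  V:5 E:7  edges: 1-p->2 2-q->0 3-q->2 3-r->2 3-p->4 4-q->4 4-r->4
4. fire R3 via {0↦3, 1↦4}  →  V:4 E:4  edges: 1-p->2 2-q->0 3-q->2 3-r->2
5. fire R1 via {0↦2, 1↦3}  →  V:3 E:3  edges: 1-p->2 2-q->0 2-r->2
halt: no rule applies after step 5
NF nodes: {0:B, 1:B, 2:C}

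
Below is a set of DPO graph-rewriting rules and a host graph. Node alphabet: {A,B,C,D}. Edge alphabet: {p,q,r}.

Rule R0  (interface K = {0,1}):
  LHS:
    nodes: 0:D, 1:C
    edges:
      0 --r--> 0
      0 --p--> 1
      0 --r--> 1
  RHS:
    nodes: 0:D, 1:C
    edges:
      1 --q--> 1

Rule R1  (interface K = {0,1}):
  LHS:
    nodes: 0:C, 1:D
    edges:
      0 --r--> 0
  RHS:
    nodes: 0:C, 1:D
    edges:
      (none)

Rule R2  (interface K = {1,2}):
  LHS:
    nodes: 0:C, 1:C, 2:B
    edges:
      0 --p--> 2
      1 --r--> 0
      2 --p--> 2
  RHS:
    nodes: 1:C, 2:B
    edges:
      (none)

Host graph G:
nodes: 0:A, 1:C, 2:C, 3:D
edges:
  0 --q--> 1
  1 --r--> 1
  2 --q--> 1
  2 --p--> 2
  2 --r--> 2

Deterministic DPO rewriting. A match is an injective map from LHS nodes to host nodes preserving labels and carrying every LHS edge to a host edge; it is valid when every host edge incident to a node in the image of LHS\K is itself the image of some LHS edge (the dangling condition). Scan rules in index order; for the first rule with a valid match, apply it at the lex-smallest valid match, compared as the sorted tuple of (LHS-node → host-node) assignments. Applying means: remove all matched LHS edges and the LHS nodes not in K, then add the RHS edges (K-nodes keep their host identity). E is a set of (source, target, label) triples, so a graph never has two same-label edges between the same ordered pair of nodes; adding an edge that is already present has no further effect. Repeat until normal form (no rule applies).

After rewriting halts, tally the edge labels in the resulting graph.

Answer: p:1 q:2

Rewrite trace:
initial: |V|=4 |E|=5  E = 0-q->1 1-r->1 2-q->1 2-p->2 2-r->2
step 1: apply R1 at {0↦1, 1↦3}  → |V|=4 |E|=4  E = 0-q->1 2-q->1 2-p->2 2-r->2
step 2: apply R1 at {0↦2, 1↦3}  → |V|=4 |E|=3  E = 0-q->1 2-q->1 2-p->2
halt: no rule applies after step 2
NF edges: [(0, 1, 'q'), (2, 1, 'q'), (2, 2, 'p')]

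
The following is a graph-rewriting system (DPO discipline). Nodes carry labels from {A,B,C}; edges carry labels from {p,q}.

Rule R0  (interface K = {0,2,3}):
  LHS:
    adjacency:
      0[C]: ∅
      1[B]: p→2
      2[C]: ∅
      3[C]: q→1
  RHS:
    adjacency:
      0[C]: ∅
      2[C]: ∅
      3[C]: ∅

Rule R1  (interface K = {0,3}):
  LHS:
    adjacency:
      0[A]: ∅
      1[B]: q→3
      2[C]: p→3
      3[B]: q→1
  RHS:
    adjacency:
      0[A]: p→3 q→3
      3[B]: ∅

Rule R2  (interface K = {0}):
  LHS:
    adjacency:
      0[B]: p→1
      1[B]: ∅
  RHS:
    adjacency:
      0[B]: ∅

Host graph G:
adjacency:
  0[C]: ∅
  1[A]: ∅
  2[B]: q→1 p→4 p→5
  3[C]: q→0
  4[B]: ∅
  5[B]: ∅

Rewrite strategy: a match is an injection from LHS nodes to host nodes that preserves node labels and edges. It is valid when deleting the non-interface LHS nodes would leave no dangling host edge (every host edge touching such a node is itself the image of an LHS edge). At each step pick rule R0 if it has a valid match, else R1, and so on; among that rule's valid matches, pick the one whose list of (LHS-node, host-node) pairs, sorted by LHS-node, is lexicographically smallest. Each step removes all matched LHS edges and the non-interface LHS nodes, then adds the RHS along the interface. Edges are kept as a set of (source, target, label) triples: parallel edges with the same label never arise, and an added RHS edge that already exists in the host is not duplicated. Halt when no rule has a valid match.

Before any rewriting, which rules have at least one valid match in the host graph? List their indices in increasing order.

R0: no valid match — LHS pattern not found
R1: no valid match — LHS pattern not found
R2: 2 valid matches — {0↦2, 1↦4}, {0↦2, 1↦5}

Answer: [R2]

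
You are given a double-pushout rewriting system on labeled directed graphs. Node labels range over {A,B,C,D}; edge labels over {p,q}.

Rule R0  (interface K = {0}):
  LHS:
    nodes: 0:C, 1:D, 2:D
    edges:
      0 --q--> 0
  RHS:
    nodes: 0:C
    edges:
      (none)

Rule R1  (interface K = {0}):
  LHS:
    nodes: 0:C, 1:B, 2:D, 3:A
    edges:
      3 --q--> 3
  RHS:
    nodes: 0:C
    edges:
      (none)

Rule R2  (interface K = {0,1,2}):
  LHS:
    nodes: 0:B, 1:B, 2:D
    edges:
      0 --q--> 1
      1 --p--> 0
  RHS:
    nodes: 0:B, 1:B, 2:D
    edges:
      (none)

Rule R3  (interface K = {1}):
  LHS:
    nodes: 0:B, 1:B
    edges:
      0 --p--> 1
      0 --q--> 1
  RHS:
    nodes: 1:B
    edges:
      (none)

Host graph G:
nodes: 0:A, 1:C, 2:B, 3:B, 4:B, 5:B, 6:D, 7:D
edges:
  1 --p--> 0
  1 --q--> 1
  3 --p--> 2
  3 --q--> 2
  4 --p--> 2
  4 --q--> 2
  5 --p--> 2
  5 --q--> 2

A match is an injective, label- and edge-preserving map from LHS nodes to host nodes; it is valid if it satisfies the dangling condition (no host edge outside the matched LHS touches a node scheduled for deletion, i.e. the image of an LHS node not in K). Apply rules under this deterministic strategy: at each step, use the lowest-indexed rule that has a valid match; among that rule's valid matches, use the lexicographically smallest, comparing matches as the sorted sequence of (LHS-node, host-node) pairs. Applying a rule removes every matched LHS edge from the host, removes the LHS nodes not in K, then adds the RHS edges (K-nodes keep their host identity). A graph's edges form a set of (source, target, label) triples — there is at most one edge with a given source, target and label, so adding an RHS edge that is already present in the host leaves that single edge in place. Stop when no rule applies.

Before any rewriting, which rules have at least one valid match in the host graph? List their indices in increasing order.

R0: 2 valid matches — {0↦1, 1↦6, 2↦7}, {0↦1, 1↦7, 2↦6}
R1: no valid match — LHS pattern not found
R2: no valid match — LHS pattern not found
R3: 3 valid matches — {0↦3, 1↦2}, {0↦4, 1↦2}, {0↦5, 1↦2}

Answer: [R0,R3]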